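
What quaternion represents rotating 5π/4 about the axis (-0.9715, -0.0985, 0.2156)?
-0.3827 - 0.8975i - 0.091j + 0.1992k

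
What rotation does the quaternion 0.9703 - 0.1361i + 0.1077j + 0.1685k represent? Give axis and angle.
axis = (-0.5626, 0.4452, 0.6966), θ = 28°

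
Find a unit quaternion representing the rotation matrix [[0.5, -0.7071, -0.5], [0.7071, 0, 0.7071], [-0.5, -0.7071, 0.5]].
0.7071 - 0.5i + 0.5k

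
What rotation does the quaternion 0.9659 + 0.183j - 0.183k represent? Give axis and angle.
axis = (0, √2/2, -√2/2), θ = π/6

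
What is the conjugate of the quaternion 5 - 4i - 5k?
5 + 4i + 5k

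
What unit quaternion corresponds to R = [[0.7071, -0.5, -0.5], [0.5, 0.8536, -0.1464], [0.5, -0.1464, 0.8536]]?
0.9239 - 0.2706j + 0.2706k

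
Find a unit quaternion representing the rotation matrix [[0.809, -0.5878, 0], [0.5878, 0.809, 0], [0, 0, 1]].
0.9511 + 0.309k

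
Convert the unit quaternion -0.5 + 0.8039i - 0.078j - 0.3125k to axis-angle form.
axis = (0.9283, -0.0901, -0.3608), θ = 4π/3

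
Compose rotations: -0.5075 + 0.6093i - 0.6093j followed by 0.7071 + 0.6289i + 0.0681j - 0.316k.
-0.7005 - 0.0809i - 0.6579j - 0.2643k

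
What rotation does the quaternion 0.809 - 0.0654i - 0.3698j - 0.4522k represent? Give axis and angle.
axis = (-0.1113, -0.6291, -0.7693), θ = 72°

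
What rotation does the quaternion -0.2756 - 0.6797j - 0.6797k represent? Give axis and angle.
axis = (0, -√2/2, -√2/2), θ = 212°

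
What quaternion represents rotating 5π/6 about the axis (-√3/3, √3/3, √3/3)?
0.2588 - 0.5577i + 0.5577j + 0.5577k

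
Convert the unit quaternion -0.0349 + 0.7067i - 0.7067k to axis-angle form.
axis = (√2/2, 0, -√2/2), θ = 184°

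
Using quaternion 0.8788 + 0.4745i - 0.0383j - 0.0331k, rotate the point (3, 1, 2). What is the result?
(2.809, -1.399, 2.038)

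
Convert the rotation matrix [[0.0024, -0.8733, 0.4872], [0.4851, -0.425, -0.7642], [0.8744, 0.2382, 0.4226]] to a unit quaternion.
0.5 + 0.5012i - 0.1936j + 0.6792k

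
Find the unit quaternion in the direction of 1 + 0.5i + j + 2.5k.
0.343 + 0.1715i + 0.343j + 0.8575k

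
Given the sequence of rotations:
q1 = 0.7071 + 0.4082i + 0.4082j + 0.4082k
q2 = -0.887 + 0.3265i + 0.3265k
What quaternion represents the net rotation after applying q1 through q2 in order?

q2 · q1 = -0.8938 - 0.2645i - 0.3621j + 0.0021k
-0.8938 - 0.2645i - 0.3621j + 0.0021k


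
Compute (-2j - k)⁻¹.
0.4j + 0.2k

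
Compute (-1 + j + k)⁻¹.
-0.3333 - 0.3333j - 0.3333k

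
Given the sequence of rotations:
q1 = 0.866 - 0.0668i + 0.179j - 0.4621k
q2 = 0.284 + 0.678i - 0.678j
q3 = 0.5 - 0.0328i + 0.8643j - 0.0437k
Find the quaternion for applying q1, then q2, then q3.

q2 · q1 = 0.4126 + 0.8815i - 0.223j - 0.0552k
q3 · q2 · q1 = 0.4255 + 0.3698i + 0.2048j - 0.8002k
0.4255 + 0.3698i + 0.2048j - 0.8002k


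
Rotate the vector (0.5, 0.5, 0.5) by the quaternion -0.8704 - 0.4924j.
(0.686, 0.5, -0.171)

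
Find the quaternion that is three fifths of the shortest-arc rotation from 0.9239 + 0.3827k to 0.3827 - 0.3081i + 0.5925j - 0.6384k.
0.8088 - 0.2383i + 0.4582j - 0.2812k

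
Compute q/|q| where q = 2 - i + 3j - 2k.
0.4714 - 0.2357i + 0.7071j - 0.4714k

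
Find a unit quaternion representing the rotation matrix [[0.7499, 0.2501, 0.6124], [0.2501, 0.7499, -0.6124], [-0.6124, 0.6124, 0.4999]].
0.866 + 0.3536i + 0.3536j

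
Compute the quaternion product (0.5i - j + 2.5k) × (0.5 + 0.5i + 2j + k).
-0.75 - 5.75i + 0.25j + 2.75k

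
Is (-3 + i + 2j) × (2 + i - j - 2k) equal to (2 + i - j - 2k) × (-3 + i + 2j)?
No: pq = -5 - 5i + 9j + 3k ≠ -5 + 3i + 5j + 9k = qp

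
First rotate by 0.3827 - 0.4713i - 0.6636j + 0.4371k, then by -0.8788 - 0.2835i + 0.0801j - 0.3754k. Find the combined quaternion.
-0.2527 + 0.0916i + 0.9147j - 0.3019k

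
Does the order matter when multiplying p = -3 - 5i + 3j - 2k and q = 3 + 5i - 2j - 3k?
Yes: pq = 16 - 43i - 10j - 2k ≠ 16 - 17i + 40j + 8k = qp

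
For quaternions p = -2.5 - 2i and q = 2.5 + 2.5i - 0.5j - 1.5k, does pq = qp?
No: pq = -1.25 - 11.25i - 1.75j + 4.75k ≠ -1.25 - 11.25i + 4.25j + 2.75k = qp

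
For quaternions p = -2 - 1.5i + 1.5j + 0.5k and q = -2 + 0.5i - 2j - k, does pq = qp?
No: pq = 8.25 + 1.5i - 0.25j + 3.25k ≠ 8.25 + 2.5i + 2.25j - 1.25k = qp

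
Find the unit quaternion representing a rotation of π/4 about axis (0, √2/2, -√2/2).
0.9239 + 0.2706j - 0.2706k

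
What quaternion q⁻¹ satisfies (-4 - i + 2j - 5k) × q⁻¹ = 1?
-0.087 + 0.0217i - 0.0435j + 0.1087k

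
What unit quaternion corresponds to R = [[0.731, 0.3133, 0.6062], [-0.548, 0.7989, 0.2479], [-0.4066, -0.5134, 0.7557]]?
0.9063 - 0.21i + 0.2794j - 0.2376k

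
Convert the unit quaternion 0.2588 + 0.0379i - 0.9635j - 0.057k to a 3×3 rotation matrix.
[[-0.8632, -0.0435, -0.503], [-0.1025, 0.9906, 0.0902], [0.4944, 0.1295, -0.8595]]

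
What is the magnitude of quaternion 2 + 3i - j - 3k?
√23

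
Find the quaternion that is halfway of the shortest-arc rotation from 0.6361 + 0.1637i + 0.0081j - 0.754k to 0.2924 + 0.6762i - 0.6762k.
0.4885 + 0.4419i + 0.0043j - 0.7524k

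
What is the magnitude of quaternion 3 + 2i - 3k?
√22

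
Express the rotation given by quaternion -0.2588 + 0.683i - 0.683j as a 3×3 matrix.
[[0.067, -0.933, 0.3535], [-0.933, 0.067, 0.3535], [-0.3535, -0.3535, -0.866]]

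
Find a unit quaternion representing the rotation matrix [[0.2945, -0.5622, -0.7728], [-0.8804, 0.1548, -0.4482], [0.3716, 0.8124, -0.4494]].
0.5 + 0.6303i - 0.5722j - 0.1591k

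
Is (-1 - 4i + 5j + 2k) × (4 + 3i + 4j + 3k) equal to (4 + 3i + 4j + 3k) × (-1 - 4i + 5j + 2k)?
No: pq = -18 - 12i + 34j - 26k ≠ -18 - 26i - 2j + 36k = qp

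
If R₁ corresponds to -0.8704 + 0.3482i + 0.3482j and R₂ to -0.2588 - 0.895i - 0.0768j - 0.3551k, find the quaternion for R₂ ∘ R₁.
0.5636 + 0.8125i - 0.1469j + 0.0242k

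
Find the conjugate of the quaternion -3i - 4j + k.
3i + 4j - k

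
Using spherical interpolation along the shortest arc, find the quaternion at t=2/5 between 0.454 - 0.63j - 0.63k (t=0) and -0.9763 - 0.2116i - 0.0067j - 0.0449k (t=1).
0.7908 + 0.1028i - 0.4358j - 0.4172k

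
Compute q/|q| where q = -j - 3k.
-0.3162j - 0.9487k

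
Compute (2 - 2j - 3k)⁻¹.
0.1176 + 0.1176j + 0.1765k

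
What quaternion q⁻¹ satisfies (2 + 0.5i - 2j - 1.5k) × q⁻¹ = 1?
0.1905 - 0.0476i + 0.1905j + 0.1429k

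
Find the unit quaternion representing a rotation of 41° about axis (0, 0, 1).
0.9367 + 0.3502k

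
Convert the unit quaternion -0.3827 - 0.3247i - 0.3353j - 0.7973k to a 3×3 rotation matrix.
[[-0.4962, -0.3925, 0.7744], [0.828, -0.4822, 0.2861], [0.2611, 0.7832, 0.5643]]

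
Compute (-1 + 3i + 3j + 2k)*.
-1 - 3i - 3j - 2k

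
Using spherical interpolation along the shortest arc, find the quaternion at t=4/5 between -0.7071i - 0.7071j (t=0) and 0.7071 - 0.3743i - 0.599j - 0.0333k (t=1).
0.5894 - 0.4695i - 0.6568j - 0.0278k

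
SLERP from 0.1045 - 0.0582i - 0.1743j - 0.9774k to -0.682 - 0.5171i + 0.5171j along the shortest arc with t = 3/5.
0.5803 + 0.3645i - 0.4922j - 0.5367k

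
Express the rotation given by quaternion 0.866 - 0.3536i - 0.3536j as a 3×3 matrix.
[[0.7499, 0.2501, -0.6124], [0.2501, 0.7499, 0.6124], [0.6124, -0.6124, 0.4999]]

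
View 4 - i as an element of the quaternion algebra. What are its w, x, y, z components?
4 - i + 0j + 0k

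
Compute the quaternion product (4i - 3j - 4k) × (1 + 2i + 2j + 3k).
10 + 3i - 23j + 10k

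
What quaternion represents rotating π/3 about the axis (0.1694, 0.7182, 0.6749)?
0.866 + 0.0847i + 0.3591j + 0.3375k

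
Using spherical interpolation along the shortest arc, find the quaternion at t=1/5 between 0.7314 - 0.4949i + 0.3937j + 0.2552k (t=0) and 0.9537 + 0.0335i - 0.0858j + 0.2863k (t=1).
0.8168 - 0.4032i + 0.3078j + 0.2748k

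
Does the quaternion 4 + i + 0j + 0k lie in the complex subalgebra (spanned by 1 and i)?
Yes. The quaternion 4 + i has j- and k-coefficients y = z = 0, so it lies in the complex subalgebra spanned by 1 and i.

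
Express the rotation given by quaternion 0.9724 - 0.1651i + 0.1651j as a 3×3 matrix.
[[0.9455, -0.0545, 0.3211], [-0.0545, 0.9455, 0.3211], [-0.3211, -0.3211, 0.891]]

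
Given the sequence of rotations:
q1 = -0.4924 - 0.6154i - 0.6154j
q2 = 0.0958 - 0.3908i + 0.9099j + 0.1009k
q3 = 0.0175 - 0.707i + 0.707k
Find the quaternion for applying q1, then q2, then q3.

q2 · q1 = 0.2723 + 0.1956i - 0.5691j + 0.7508k
q3 · q2 · q1 = -0.3878 + 0.2133i + 0.6591j + 0.608k
-0.3878 + 0.2133i + 0.6591j + 0.608k


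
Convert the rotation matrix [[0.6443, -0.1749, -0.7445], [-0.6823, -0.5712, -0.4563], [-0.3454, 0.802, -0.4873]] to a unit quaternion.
0.3827 + 0.822i - 0.2607j - 0.3315k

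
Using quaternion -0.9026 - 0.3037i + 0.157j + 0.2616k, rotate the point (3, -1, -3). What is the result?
(3.392, -0.983, -2.556)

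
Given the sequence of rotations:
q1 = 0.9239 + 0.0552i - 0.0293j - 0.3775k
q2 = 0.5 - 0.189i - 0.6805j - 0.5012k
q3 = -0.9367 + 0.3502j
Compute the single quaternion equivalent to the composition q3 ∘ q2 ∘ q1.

q2 · q1 = 0.2632 + 0.0952i - 0.7424j - 0.6087k
q3 · q2 · q1 = 0.0134 - 0.3023i + 0.7876j + 0.5368k
0.0134 - 0.3023i + 0.7876j + 0.5368k


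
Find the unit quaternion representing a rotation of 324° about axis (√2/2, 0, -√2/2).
-0.9511 + 0.2185i - 0.2185k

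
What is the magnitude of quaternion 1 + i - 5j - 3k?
6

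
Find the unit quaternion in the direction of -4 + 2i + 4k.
-0.6667 + 0.3333i + 0.6667k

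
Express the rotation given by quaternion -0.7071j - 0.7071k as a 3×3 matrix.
[[-1, 0, 0], [0, 0, 1], [0, 1, 0]]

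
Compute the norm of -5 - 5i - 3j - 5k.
√84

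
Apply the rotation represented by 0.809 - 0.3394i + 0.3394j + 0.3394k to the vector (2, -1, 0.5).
(2.017, 0.488, -0.971)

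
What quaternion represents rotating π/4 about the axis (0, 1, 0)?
0.9239 + 0.3827j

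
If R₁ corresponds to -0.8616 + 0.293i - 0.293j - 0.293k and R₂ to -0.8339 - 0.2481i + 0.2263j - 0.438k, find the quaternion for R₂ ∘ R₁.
0.7292 - 0.2252i - 0.1517j + 0.6281k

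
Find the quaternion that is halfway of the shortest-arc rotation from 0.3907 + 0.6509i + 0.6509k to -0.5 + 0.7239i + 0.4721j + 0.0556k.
-0.0675 + 0.8487i + 0.2914j + 0.4361k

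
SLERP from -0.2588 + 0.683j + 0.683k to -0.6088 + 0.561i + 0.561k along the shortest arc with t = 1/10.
-0.3131 + 0.0665i + 0.6358j + 0.7023k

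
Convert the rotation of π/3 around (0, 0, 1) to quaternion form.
0.866 + 0.5k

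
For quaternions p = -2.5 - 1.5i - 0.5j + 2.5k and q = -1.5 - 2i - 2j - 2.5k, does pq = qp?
No: pq = 6 + 13.5i - 3j + 4.5k ≠ 6 + i + 14.5j + 0.5k = qp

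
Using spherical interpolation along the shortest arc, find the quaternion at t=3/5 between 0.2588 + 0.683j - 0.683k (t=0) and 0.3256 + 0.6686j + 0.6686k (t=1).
0.3998 + 0.9061j + 0.1382k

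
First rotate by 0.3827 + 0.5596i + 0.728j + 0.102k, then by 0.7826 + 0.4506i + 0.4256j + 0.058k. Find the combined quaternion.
-0.2684 + 0.6116i + 0.7191j + 0.1919k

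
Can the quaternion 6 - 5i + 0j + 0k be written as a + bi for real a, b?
Yes. The quaternion 6 - 5i has j- and k-coefficients y = z = 0, so it lies in the complex subalgebra spanned by 1 and i.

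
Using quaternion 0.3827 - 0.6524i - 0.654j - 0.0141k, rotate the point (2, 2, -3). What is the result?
(3.463, 0.428, 2.196)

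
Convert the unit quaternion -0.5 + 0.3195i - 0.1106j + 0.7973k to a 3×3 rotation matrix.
[[-0.2958, 0.7266, 0.6201], [-0.868, -0.4755, 0.1431], [0.3989, -0.4959, 0.7714]]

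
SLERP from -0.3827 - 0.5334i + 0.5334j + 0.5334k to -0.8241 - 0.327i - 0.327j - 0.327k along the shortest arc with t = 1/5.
-0.5865 - 0.5835i + 0.3972j + 0.3972k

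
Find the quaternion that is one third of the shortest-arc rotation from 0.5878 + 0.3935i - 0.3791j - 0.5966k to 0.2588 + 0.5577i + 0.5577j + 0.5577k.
0.3609 + 0.0663i - 0.5632j - 0.7404k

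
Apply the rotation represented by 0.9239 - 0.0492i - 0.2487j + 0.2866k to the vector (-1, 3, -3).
(-0.764, 2.094, -3.746)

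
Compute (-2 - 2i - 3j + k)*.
-2 + 2i + 3j - k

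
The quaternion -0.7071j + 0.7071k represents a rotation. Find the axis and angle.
axis = (0, -√2/2, √2/2), θ = π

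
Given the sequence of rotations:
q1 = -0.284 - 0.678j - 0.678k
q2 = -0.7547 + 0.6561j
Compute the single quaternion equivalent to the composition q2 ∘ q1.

q2 · q1 = 0.6592 - 0.4448i + 0.3254j + 0.5117k
0.6592 - 0.4448i + 0.3254j + 0.5117k


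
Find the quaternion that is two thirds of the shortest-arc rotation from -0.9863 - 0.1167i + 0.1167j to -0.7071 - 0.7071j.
-0.8835 - 0.0441i - 0.4664j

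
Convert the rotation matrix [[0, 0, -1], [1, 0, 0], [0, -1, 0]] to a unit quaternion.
0.5 - 0.5i - 0.5j + 0.5k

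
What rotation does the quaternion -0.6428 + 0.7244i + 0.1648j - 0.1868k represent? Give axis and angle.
axis = (0.9456, 0.2151, -0.2439), θ = 260°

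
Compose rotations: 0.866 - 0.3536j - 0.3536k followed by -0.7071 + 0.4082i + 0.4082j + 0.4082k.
-0.3237 + 0.3535i + 0.7479j + 0.4592k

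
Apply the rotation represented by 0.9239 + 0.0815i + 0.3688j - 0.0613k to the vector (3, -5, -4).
(-1.391, -4.272, -5.46)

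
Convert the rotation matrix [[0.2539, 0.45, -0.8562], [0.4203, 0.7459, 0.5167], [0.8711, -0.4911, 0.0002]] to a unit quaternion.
0.7071 - 0.3563i - 0.6107j - 0.0105k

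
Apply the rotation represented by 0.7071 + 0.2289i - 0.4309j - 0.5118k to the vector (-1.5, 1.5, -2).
(2.32, 1.704, -0.463)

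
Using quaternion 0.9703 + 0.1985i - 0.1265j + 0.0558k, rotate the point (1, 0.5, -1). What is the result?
(1.106, 0.915, -0.436)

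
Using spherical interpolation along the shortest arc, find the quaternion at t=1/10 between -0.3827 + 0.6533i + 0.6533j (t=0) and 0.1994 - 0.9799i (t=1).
-0.3733 + 0.7079i + 0.5996j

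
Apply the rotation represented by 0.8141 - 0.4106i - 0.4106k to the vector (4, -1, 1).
(2.32, -2.331, 2.68)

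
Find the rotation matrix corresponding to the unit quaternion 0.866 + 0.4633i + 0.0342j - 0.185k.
[[0.9292, 0.3521, -0.1122], [-0.2887, 0.5023, -0.8151], [-0.2307, 0.7898, 0.5684]]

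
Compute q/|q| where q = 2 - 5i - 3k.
0.3244 - 0.8111i - 0.4867k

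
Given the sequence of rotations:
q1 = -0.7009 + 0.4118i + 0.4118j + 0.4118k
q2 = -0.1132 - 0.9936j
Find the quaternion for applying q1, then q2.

q2 · q1 = 0.4885 - 0.4558i + 0.6498j + 0.3625k
0.4885 - 0.4558i + 0.6498j + 0.3625k


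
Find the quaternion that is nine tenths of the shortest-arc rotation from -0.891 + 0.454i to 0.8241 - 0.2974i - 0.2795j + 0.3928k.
-0.8413 + 0.3174i + 0.2537j - 0.3566k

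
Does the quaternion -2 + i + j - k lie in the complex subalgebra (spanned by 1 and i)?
No. The quaternion -2 + i + j - k has j-coefficient y = 1 and k-coefficient z = -1, not both zero, so it does not lie in the complex subalgebra spanned by 1 and i.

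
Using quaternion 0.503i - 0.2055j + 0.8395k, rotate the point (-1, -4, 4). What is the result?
(4.699, 2.489, 2.174)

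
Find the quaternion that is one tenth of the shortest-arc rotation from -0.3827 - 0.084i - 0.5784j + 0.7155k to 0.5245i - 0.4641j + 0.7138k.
-0.3508 - 0.0194i - 0.5811j + 0.7341k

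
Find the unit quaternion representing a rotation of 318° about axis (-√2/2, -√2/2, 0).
-0.9336 - 0.2534i - 0.2534j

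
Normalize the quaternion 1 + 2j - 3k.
0.2673 + 0.5345j - 0.8018k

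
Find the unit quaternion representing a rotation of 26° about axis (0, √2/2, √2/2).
0.9744 + 0.1591j + 0.1591k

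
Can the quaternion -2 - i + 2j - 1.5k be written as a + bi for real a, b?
No. The quaternion -2 - i + 2j - 1.5k has j-coefficient y = 2 and k-coefficient z = -1.5, not both zero, so it does not lie in the complex subalgebra spanned by 1 and i.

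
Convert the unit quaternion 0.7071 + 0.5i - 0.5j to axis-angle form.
axis = (√2/2, -√2/2, 0), θ = π/2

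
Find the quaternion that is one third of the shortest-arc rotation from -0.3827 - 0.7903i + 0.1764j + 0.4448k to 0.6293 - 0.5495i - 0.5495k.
-0.6309 - 0.4045i + 0.1499j + 0.6449k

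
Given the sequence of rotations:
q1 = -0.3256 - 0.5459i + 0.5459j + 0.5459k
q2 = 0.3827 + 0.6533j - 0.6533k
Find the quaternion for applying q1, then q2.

q2 · q1 = -0.1246 + 0.5044i + 0.3528j + 0.7783k
-0.1246 + 0.5044i + 0.3528j + 0.7783k


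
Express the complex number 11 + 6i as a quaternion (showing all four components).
11 + 6i + 0j + 0k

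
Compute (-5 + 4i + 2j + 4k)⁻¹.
-0.082 - 0.0656i - 0.0328j - 0.0656k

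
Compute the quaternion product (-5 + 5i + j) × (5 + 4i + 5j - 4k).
-50 + i + 41k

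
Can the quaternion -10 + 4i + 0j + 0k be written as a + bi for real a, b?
Yes. The quaternion -10 + 4i has j- and k-coefficients y = z = 0, so it lies in the complex subalgebra spanned by 1 and i.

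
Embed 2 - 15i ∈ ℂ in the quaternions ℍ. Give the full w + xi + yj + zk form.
2 - 15i + 0j + 0k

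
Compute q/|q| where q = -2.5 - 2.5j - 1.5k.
-0.6509 - 0.6509j - 0.3906k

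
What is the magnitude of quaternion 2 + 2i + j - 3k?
√18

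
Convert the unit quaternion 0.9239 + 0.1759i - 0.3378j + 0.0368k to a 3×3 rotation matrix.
[[0.7691, -0.1868, -0.6112], [-0.0508, 0.9354, -0.3499], [0.6371, 0.3002, 0.7099]]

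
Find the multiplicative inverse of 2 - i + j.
0.3333 + 0.1667i - 0.1667j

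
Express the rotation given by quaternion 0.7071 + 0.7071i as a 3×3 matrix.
[[1, 0, 0], [0, 0, -1], [0, 1, 0]]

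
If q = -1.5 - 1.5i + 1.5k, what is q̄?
-1.5 + 1.5i - 1.5k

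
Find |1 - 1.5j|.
1.803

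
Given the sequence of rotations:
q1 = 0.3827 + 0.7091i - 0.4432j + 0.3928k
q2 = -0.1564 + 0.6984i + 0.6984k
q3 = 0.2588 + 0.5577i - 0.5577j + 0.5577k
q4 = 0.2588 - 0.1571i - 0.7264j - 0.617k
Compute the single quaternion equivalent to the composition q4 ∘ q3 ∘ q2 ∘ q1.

q2 · q1 = -0.8294 + 0.4659i + 0.2902j - 0.1037k
q3 · q2 · q1 = -0.2548 - 0.446i + 0.8553j - 0.0677k
q4 · q3 · q2 · q1 = 0.4435 + 0.5015i + 0.671j - 0.3187k
0.4435 + 0.5015i + 0.671j - 0.3187k


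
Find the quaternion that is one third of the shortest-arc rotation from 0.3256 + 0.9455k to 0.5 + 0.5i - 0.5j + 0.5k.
0.4216 + 0.1877i - 0.1877j + 0.867k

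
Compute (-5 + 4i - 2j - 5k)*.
-5 - 4i + 2j + 5k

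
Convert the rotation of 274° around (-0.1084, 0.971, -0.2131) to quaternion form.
-0.7314 - 0.0739i + 0.6622j - 0.1453k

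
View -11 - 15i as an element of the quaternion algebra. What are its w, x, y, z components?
-11 - 15i + 0j + 0k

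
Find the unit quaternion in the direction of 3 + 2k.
0.8321 + 0.5547k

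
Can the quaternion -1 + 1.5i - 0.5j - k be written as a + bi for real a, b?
No. The quaternion -1 + 1.5i - 0.5j - k has j-coefficient y = -0.5 and k-coefficient z = -1, not both zero, so it does not lie in the complex subalgebra spanned by 1 and i.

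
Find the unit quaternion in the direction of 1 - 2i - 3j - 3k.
0.2085 - 0.417i - 0.6255j - 0.6255k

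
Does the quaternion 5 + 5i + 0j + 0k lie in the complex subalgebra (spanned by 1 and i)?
Yes. The quaternion 5 + 5i has j- and k-coefficients y = z = 0, so it lies in the complex subalgebra spanned by 1 and i.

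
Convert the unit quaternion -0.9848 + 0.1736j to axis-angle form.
axis = (0, 1, 0), θ = 340°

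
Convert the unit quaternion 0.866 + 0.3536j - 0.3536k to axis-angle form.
axis = (0, √2/2, -√2/2), θ = π/3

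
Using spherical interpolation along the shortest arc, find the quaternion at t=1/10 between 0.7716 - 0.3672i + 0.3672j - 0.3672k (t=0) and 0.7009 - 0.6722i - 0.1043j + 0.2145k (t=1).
0.7896 - 0.4139i + 0.3265j - 0.3141k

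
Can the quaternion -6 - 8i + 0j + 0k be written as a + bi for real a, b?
Yes. The quaternion -6 - 8i has j- and k-coefficients y = z = 0, so it lies in the complex subalgebra spanned by 1 and i.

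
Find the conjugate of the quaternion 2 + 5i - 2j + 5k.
2 - 5i + 2j - 5k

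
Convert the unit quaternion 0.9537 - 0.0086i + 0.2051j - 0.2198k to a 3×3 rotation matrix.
[[0.8192, 0.4157, 0.395], [-0.4228, 0.9032, -0.0738], [-0.3874, -0.1066, 0.9157]]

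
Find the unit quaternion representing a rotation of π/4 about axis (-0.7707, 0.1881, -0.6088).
0.9239 - 0.2949i + 0.072j - 0.233k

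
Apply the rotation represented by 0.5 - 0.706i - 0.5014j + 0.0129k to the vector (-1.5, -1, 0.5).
(-1.7, -0.738, -0.256)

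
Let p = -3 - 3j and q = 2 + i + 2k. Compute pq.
-6 - 9i - 6j - 3k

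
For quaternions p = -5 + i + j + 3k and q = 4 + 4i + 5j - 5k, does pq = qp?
No: pq = -14 - 36i - 4j + 38k ≠ -14 + 4i - 38j + 36k = qp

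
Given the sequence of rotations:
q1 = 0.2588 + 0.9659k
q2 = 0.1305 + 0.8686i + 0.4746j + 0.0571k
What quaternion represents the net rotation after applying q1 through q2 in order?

q2 · q1 = -0.0214 + 0.6832i - 0.7162j + 0.1408k
-0.0214 + 0.6832i - 0.7162j + 0.1408k


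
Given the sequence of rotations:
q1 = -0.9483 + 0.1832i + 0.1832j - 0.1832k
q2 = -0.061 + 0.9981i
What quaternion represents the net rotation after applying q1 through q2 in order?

q2 · q1 = -0.125 - 0.9577i + 0.1717j + 0.194k
-0.125 - 0.9577i + 0.1717j + 0.194k


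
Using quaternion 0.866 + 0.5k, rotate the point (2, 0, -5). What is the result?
(1, 1.732, -5)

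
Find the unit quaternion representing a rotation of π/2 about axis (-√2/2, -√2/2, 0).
0.7071 - 0.5i - 0.5j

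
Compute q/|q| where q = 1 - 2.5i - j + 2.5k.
0.2626 - 0.6565i - 0.2626j + 0.6565k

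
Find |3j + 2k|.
√13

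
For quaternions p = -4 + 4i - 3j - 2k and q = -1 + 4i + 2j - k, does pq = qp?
No: pq = -8 - 13i - 9j + 26k ≠ -8 - 27i - j - 14k = qp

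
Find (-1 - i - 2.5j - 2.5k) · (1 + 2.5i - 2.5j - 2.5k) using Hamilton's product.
-11 - 3.5i - 8.75j + 8.75k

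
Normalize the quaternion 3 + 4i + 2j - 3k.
0.4867 + 0.6489i + 0.3244j - 0.4867k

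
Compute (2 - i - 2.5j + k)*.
2 + i + 2.5j - k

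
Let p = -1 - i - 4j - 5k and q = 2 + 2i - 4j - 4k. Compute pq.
-36 - 8i - 18j + 6k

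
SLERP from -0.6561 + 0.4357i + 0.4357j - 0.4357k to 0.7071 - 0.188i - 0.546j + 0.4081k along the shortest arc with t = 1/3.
-0.679 + 0.356i + 0.4767j - 0.4302k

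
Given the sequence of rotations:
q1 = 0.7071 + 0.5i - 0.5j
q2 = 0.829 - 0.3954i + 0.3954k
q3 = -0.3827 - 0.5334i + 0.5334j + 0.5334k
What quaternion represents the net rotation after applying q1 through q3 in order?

q2 · q1 = 0.7839 + 0.3326i - 0.2168j + 0.4773k
q3 · q2 · q1 = -0.2615 - 0.1752i + 0.9331j + 0.1737k
-0.2615 - 0.1752i + 0.9331j + 0.1737k


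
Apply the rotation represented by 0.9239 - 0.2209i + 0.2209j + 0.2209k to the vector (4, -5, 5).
(7.301, -0.253, 3.554)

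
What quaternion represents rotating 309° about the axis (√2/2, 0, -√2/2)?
-0.9026 + 0.3044i - 0.3044k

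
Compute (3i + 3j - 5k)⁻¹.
-0.0698i - 0.0698j + 0.1163k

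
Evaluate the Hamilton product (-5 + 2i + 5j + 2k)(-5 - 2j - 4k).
43 - 26i - 7j + 6k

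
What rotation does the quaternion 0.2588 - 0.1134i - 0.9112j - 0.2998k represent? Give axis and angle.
axis = (-0.1174, -0.9433, -0.3104), θ = 5π/6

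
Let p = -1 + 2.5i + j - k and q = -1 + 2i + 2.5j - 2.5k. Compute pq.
-9 - 4.5i + 0.75j + 7.75k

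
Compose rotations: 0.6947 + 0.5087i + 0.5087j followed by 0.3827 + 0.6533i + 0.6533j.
-0.3988 + 0.6485i + 0.6485j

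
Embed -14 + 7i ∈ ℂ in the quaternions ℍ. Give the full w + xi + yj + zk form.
-14 + 7i + 0j + 0k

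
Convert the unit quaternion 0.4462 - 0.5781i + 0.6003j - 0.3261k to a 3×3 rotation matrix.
[[0.0666, -0.4031, 0.9127], [-0.9851, 0.1189, 0.1244], [-0.1587, -0.9074, -0.3891]]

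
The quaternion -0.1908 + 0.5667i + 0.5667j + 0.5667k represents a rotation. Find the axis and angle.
axis = (√3/3, √3/3, √3/3), θ = 202°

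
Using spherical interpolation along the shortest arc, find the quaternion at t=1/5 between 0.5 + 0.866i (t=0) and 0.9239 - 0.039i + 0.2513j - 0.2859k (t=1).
0.6631 + 0.7426i + 0.0622j - 0.0708k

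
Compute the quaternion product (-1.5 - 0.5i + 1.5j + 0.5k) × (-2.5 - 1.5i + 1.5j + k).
0.25 + 4.25i - 6.25j - 1.25k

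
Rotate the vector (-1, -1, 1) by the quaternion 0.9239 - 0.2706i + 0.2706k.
(-0.5, -0.707, 1.5)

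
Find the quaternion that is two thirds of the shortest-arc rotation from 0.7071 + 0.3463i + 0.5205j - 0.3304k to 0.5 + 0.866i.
0.6215 + 0.7489i + 0.1941j - 0.1232k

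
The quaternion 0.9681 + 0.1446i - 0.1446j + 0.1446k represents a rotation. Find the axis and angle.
axis = (√3/3, -√3/3, √3/3), θ = 29°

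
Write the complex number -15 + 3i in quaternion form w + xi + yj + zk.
-15 + 3i + 0j + 0k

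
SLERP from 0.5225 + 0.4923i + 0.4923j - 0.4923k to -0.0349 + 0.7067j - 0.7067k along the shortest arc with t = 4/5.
0.0877 + 0.1101i + 0.7001j - 0.7001k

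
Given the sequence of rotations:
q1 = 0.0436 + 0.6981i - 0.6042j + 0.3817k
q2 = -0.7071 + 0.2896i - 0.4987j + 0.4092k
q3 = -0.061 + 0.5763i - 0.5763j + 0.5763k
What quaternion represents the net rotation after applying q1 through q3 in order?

q2 · q1 = -0.6905 - 0.4241i + 0.5806j - 0.0789k
q3 · q2 · q1 = 0.6666 - 0.6612i + 0.1636j - 0.3029k
0.6666 - 0.6612i + 0.1636j - 0.3029k


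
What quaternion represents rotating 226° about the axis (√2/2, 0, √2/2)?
-0.3907 + 0.6509i + 0.6509k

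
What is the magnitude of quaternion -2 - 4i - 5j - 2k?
7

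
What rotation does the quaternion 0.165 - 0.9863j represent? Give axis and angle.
axis = (0, -1, 0), θ = 161°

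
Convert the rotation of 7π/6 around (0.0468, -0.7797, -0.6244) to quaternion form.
-0.2588 + 0.0452i - 0.7531j - 0.6031k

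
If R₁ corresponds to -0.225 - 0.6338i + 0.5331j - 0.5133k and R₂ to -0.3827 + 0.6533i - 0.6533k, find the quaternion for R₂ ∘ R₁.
0.1648 + 0.4438i + 0.5454j + 0.6917k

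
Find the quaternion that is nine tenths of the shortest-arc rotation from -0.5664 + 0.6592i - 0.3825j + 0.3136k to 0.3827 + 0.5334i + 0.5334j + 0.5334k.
0.2895 + 0.6171i + 0.4635j + 0.5661k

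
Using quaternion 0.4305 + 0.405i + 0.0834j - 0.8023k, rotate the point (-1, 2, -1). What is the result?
(2.396, -0.125, 0.493)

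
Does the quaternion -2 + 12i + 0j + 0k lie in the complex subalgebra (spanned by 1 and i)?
Yes. The quaternion -2 + 12i has j- and k-coefficients y = z = 0, so it lies in the complex subalgebra spanned by 1 and i.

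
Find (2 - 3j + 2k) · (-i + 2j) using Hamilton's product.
6 - 6i + 2j - 3k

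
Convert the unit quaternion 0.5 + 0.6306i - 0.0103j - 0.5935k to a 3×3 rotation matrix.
[[0.2953, 0.5805, -0.7588], [-0.6065, -0.4998, -0.6184], [-0.7382, 0.6428, 0.2045]]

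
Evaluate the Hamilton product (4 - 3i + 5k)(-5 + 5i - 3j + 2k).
-15 + 50i + 19j - 8k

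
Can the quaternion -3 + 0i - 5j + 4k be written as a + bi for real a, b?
No. The quaternion -3 - 5j + 4k has j-coefficient y = -5 and k-coefficient z = 4, not both zero, so it does not lie in the complex subalgebra spanned by 1 and i.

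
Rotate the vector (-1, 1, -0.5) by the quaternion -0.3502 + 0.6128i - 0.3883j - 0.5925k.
(-0.66, -0.837, 1.055)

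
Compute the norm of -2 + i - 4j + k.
√22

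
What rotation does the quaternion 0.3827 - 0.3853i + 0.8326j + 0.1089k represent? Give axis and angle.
axis = (-0.417, 0.9012, 0.1179), θ = 3π/4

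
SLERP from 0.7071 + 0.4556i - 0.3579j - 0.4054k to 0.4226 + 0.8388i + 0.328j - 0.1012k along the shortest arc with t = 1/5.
0.694 + 0.5775i - 0.2266j - 0.3654k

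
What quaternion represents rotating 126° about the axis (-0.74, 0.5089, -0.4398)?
0.454 - 0.6593i + 0.4534j - 0.3919k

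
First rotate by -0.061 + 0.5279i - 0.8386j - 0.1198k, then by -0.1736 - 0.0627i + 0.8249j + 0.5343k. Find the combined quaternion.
0.7995 + 0.2614i + 0.3698j - 0.3947k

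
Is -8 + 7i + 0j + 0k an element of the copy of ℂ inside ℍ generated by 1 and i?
Yes. The quaternion -8 + 7i has j- and k-coefficients y = z = 0, so it lies in the complex subalgebra spanned by 1 and i.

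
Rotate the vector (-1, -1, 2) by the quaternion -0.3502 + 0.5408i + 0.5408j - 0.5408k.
(-1.964, -1.206, 0.83)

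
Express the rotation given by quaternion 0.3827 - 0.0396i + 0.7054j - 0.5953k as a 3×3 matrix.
[[-0.7039, 0.3998, 0.5871], [-0.5115, 0.2881, -0.8095], [-0.4928, -0.8702, 0.0017]]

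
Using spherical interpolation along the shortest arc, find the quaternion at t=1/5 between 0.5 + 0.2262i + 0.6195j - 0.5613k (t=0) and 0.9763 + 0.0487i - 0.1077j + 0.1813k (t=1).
0.6947 + 0.2126i + 0.5198j - 0.4493k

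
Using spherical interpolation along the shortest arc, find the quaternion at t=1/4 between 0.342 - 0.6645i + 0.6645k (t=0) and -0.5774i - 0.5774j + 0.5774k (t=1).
0.266 - 0.6727i - 0.1559j + 0.6727k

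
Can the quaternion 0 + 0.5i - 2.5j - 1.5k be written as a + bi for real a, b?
No. The quaternion 0.5i - 2.5j - 1.5k has j-coefficient y = -2.5 and k-coefficient z = -1.5, not both zero, so it does not lie in the complex subalgebra spanned by 1 and i.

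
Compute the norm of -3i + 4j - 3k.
√34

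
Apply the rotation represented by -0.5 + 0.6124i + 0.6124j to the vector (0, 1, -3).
(2.587, -1.587, 0.888)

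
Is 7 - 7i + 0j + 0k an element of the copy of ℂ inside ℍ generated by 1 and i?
Yes. The quaternion 7 - 7i has j- and k-coefficients y = z = 0, so it lies in the complex subalgebra spanned by 1 and i.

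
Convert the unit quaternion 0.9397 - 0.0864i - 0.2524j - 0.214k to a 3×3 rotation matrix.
[[0.781, 0.4458, -0.4374], [-0.3586, 0.8935, 0.2704], [0.5113, -0.0544, 0.8577]]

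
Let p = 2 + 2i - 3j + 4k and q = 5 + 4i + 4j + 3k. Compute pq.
2 - 7i + 3j + 46k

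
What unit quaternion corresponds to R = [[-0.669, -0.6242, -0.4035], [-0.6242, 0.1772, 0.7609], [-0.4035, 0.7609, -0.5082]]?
-0.4068i + 0.7672j + 0.4959k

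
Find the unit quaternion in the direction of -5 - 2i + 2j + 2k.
-0.822 - 0.3288i + 0.3288j + 0.3288k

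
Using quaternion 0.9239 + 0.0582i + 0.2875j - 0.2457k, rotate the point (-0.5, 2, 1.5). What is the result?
(1.372, 1.582, 1.454)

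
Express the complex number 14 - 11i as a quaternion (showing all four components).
14 - 11i + 0j + 0k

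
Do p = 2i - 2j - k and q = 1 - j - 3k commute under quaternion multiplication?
No: pq = -5 + 7i + 4j - 3k ≠ -5 - 3i - 8j + k = qp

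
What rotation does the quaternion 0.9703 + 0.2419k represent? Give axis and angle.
axis = (0, 0, 1), θ = 28°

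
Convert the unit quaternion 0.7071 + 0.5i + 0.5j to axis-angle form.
axis = (√2/2, √2/2, 0), θ = π/2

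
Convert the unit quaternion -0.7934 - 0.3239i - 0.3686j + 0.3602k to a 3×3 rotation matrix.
[[0.4688, 0.8103, 0.3516], [-0.3328, 0.5307, -0.7795], [-0.8182, 0.2484, 0.5184]]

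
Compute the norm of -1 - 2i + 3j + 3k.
√23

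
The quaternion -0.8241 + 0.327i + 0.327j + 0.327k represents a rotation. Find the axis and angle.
axis = (√3/3, √3/3, √3/3), θ = 291°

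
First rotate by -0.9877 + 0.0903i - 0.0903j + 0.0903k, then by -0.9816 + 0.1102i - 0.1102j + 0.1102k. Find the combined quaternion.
0.9397 - 0.1975i + 0.1975j - 0.1975k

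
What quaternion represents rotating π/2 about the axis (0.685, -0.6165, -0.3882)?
0.7071 + 0.4844i - 0.4359j - 0.2745k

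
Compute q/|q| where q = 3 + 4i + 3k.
0.5145 + 0.686i + 0.5145k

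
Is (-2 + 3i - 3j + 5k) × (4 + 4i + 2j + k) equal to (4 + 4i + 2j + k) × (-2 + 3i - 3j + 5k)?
No: pq = -19 - 9i + j + 36k ≠ -19 + 17i - 33j = qp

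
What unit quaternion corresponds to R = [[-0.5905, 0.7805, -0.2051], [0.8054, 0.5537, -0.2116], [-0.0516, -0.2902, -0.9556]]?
-0.0436 + 0.4504i + 0.8803j - 0.1425k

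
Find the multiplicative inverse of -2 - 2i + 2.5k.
-0.1404 + 0.1404i - 0.1754k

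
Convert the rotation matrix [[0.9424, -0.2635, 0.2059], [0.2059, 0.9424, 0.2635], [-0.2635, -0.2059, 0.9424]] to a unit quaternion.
0.9782 - 0.12i + 0.12j + 0.12k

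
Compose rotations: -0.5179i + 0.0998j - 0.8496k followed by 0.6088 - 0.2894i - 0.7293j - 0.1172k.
-0.1767 + 0.316i - 0.1244j - 0.9238k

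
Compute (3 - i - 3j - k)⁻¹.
0.15 + 0.05i + 0.15j + 0.05k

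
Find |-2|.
2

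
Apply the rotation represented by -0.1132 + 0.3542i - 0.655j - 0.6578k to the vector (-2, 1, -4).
(2.105, -3.254, 2.446)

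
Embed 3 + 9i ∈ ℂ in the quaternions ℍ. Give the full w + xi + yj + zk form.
3 + 9i + 0j + 0k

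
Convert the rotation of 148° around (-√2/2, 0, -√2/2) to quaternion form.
0.2756 - 0.6797i - 0.6797k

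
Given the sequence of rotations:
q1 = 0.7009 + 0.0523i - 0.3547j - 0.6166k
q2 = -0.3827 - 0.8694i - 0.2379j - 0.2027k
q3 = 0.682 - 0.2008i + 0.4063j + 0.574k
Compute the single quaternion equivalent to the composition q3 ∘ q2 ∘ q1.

q2 · q1 = -0.4321 - 0.5546i - 0.5777j + 0.4147k
q3 · q2 · q1 = -0.4094 + 0.2086i - 0.8046j + 0.3761k
-0.4094 + 0.2086i - 0.8046j + 0.3761k


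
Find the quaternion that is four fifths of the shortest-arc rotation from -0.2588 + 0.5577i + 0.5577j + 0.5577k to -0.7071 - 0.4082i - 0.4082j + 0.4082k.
0.5871 + 0.5516i + 0.5516j - 0.2161k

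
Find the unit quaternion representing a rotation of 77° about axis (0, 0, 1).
0.7826 + 0.6225k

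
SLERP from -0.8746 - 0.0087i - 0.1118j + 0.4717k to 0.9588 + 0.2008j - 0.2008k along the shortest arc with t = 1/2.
-0.927 - 0.0044i - 0.1581j + 0.34k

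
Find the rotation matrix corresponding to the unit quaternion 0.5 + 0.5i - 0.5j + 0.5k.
[[0, -1, 0], [0, 0, -1], [1, 0, 0]]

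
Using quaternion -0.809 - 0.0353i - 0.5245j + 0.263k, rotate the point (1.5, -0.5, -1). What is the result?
(-0.594, -0.679, -1.639)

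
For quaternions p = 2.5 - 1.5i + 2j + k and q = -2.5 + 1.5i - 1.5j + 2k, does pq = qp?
No: pq = -3 + 13i - 4.25j + 1.75k ≠ -3 + 2i - 13.25j + 3.25k = qp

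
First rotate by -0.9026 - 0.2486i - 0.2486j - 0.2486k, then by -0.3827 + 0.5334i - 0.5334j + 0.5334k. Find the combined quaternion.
0.478 - 0.1211i + 0.5766j - 0.6515k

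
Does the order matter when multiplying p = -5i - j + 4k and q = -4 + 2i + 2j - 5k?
Yes: pq = 32 + 17i - 13j - 24k ≠ 32 + 23i + 21j - 8k = qp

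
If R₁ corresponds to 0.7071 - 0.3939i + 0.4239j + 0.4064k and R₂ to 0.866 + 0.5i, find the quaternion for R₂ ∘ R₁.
0.8093 + 0.0124i + 0.1639j + 0.5639k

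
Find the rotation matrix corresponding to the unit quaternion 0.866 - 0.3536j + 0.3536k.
[[0.4999, -0.6124, -0.6124], [0.6124, 0.7499, -0.2501], [0.6124, -0.2501, 0.7499]]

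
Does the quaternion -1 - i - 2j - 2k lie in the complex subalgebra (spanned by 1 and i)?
No. The quaternion -1 - i - 2j - 2k has j-coefficient y = -2 and k-coefficient z = -2, not both zero, so it does not lie in the complex subalgebra spanned by 1 and i.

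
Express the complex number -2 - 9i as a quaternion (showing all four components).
-2 - 9i + 0j + 0k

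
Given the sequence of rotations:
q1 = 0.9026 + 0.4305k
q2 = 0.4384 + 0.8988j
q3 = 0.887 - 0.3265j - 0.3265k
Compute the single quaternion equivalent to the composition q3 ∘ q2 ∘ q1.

q2 · q1 = 0.3957 + 0.3869i + 0.8113j + 0.1887k
q3 · q2 · q1 = 0.6775 + 0.5465i + 0.4641j + 0.1645k
0.6775 + 0.5465i + 0.4641j + 0.1645k


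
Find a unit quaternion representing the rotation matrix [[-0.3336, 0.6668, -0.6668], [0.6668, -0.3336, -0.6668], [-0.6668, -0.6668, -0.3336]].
-0.5774i - 0.5774j + 0.5774k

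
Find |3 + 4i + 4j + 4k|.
√57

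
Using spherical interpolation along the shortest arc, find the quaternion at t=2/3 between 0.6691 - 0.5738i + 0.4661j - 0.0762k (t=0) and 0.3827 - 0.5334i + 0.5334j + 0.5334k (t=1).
0.5067 - 0.5777i + 0.5391j + 0.3448k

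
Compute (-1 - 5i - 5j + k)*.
-1 + 5i + 5j - k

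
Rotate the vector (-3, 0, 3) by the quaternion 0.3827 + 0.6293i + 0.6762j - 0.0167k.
(1.235, -4.028, -0.504)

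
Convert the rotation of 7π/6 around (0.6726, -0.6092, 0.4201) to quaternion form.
-0.2588 + 0.6497i - 0.5884j + 0.4058k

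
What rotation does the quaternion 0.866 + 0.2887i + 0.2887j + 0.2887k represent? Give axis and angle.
axis = (√3/3, √3/3, √3/3), θ = π/3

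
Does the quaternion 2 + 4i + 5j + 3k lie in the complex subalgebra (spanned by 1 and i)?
No. The quaternion 2 + 4i + 5j + 3k has j-coefficient y = 5 and k-coefficient z = 3, not both zero, so it does not lie in the complex subalgebra spanned by 1 and i.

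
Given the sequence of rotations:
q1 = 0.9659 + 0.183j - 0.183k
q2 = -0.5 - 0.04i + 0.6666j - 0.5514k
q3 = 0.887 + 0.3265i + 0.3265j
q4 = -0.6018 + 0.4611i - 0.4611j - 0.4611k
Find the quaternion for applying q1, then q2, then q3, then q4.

q2 · q1 = -0.7058 - 0.0597i + 0.545j - 0.4484k
q3 · q2 · q1 = -0.7845 - 0.4298i + 0.3994j - 0.2003k
q4 · q3 · q2 · q1 = 0.7621 + 0.1734i + 0.4119j + 0.4683k
0.7621 + 0.1734i + 0.4119j + 0.4683k


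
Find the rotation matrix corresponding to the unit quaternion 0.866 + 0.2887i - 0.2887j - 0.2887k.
[[0.6666, 0.3333, -0.6667], [-0.6667, 0.6666, -0.3333], [0.3333, 0.6667, 0.6666]]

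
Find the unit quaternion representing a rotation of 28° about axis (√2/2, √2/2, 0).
0.9703 + 0.1711i + 0.1711j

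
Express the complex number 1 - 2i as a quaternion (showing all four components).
1 - 2i + 0j + 0k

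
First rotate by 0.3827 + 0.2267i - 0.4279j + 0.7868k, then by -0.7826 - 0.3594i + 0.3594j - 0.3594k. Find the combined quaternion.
0.2185 - 0.186i + 0.6737j - 0.681k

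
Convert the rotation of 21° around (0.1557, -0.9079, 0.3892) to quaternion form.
0.9833 + 0.0284i - 0.1655j + 0.0709k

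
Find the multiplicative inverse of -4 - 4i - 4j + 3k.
-0.0702 + 0.0702i + 0.0702j - 0.0526k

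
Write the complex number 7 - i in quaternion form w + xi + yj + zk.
7 - i + 0j + 0k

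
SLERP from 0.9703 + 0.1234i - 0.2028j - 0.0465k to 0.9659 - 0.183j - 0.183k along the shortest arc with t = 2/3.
0.9711 + 0.0413i - 0.1903j - 0.138k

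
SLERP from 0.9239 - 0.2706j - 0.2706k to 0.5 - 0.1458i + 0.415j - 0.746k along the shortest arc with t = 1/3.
0.8707 - 0.0565i - 0.0376j - 0.4872k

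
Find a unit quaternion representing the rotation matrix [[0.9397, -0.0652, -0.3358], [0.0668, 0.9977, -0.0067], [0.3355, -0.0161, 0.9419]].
0.9848 - 0.0024i - 0.1704j + 0.0335k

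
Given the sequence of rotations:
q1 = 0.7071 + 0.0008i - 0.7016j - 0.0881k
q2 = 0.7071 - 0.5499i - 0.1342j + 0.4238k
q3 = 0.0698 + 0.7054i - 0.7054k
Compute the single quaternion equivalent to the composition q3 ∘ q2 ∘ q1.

q2 · q1 = 0.4436 - 0.0791i - 0.6391j + 0.6233k
q3 · q2 · q1 = 0.5264 - 0.1434i - 0.4285j - 0.7202k
0.5264 - 0.1434i - 0.4285j - 0.7202k


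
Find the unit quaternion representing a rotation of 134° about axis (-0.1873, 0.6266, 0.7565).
0.3907 - 0.1724i + 0.5768j + 0.6964k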